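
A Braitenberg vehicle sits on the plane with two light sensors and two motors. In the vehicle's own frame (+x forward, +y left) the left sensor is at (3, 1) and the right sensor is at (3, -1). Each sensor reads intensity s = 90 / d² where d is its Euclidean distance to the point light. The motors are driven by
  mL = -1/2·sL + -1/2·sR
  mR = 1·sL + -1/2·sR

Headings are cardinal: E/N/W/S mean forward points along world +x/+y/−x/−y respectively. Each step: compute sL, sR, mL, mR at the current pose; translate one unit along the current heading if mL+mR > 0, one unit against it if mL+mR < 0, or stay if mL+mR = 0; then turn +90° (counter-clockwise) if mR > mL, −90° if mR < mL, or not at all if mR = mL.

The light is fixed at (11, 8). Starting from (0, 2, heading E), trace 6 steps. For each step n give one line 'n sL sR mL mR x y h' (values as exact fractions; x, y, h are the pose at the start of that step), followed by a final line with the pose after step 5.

0 90/89 90/113 -9090/10057 6165/10057 0 2 E
1 45/89 9/13 -693/1157 369/2314 -1 2 N
2 90/289 10/29 -2750/8381 1165/8381 -1 1 W
3 9/20 45/122 -999/2440 81/305 0 1 S
4 90/89 90/113 -9090/10057 6165/10057 0 2 E
5 45/89 9/13 -693/1157 369/2314 -1 2 N
final -1 1 W

n=0: pose=(0,2,E); sL=90/89, sR=90/113; mL=-9090/10057, mR=6165/10057; mL+mR=-2925/10057 → advance -1; mR−mL=135/89 → turn +1·90°
n=1: pose=(-1,2,N); sL=45/89, sR=9/13; mL=-693/1157, mR=369/2314; mL+mR=-1017/2314 → advance -1; mR−mL=135/178 → turn +1·90°
n=2: pose=(-1,1,W); sL=90/289, sR=10/29; mL=-2750/8381, mR=1165/8381; mL+mR=-1585/8381 → advance -1; mR−mL=135/289 → turn +1·90°
n=3: pose=(0,1,S); sL=9/20, sR=45/122; mL=-999/2440, mR=81/305; mL+mR=-351/2440 → advance -1; mR−mL=27/40 → turn +1·90°
n=4: pose=(0,2,E); sL=90/89, sR=90/113; mL=-9090/10057, mR=6165/10057; mL+mR=-2925/10057 → advance -1; mR−mL=135/89 → turn +1·90°
n=5: pose=(-1,2,N); sL=45/89, sR=9/13; mL=-693/1157, mR=369/2314; mL+mR=-1017/2314 → advance -1; mR−mL=135/178 → turn +1·90°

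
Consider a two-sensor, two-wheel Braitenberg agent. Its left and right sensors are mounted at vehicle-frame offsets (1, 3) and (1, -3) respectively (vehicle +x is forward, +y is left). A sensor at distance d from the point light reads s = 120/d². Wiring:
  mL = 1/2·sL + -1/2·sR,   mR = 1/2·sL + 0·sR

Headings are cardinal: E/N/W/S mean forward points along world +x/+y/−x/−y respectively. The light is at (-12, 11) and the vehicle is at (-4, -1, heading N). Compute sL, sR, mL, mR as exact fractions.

60/73 60/121 1440/8833 30/73

left sensor world pos  = (-7, 0); dL² = 146
right sensor world pos = (-1, 0); dR² = 242
sL = 120/146 = 60/73
sR = 120/242 = 60/121
mL = 1/2·sL + -1/2·sR = 1440/8833
mR = 1/2·sL + 0·sR = 30/73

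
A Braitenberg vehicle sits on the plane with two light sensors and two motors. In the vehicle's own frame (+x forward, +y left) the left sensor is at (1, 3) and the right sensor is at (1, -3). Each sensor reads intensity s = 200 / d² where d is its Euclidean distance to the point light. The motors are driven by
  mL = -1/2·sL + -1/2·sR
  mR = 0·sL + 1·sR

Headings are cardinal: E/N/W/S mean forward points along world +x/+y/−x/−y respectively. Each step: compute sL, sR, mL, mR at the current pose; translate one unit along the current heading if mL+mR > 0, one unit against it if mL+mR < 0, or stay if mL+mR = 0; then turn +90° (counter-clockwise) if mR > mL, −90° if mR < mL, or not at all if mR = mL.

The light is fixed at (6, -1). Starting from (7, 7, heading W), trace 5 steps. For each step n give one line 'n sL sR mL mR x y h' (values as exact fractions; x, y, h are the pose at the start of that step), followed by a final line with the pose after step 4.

0 8 200/121 -584/121 200/121 7 7 W
1 100/37 4 -124/37 4 8 7 S
2 200/109 8 -536/109 8 8 6 E
3 25/8 2 -41/16 2 9 6 N
4 200/13 40/17 -1960/221 40/17 9 5 W
final 10 5 S

n=0: pose=(7,7,W); sL=8, sR=200/121; mL=-584/121, mR=200/121; mL+mR=-384/121 → advance -1; mR−mL=784/121 → turn +1·90°
n=1: pose=(8,7,S); sL=100/37, sR=4; mL=-124/37, mR=4; mL+mR=24/37 → advance +1; mR−mL=272/37 → turn +1·90°
n=2: pose=(8,6,E); sL=200/109, sR=8; mL=-536/109, mR=8; mL+mR=336/109 → advance +1; mR−mL=1408/109 → turn +1·90°
n=3: pose=(9,6,N); sL=25/8, sR=2; mL=-41/16, mR=2; mL+mR=-9/16 → advance -1; mR−mL=73/16 → turn +1·90°
n=4: pose=(9,5,W); sL=200/13, sR=40/17; mL=-1960/221, mR=40/17; mL+mR=-1440/221 → advance -1; mR−mL=2480/221 → turn +1·90°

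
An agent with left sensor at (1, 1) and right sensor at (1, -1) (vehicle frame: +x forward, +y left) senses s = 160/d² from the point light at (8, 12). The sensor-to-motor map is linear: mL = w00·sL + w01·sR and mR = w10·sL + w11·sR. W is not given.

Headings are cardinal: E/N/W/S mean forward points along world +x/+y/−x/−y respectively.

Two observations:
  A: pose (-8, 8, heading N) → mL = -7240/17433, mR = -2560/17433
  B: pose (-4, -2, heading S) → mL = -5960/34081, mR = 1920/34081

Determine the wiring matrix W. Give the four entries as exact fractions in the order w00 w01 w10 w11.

1/2 -1 1 -1

obs A: pose=(-8,8,N) → sL=80/149, sR=80/117, mL=-7240/17433, mR=-2560/17433
obs B: pose=(-4,-2,S) → sL=80/173, sR=80/197, mL=-5960/34081, mR=1920/34081
sensor matrix S = [[80/149, 80/117], [80/173, 80/197]]; det S = -58316800/594134073
solve [mL_A; mL_B] = S·[w00; w01] and [mR_A; mR_B] = S·[w10; w11]:
  w00 = 1/2, w01 = -1, w10 = 1, w11 = -1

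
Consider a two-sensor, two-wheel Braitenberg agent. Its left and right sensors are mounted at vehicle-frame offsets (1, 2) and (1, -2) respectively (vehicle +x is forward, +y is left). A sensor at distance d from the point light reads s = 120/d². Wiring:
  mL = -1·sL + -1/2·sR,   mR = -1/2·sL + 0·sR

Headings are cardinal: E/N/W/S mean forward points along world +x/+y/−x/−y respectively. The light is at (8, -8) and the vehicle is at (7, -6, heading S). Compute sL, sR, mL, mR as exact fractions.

60 12 -66 -30

left sensor world pos  = (9, -7); dL² = 2
right sensor world pos = (5, -7); dR² = 10
sL = 120/2 = 60
sR = 120/10 = 12
mL = -1·sL + -1/2·sR = -66
mR = -1/2·sL + 0·sR = -30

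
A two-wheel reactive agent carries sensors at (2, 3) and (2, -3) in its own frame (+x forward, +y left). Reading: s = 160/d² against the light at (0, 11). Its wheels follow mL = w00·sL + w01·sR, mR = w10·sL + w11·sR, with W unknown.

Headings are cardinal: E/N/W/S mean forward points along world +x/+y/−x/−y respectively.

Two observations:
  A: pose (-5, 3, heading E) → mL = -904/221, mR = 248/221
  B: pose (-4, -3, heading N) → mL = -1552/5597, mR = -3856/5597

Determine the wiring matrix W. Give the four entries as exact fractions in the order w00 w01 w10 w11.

-1 1/2 1/2 -1

obs A: pose=(-5,3,E) → sL=80/17, sR=16/13, mL=-904/221, mR=248/221
obs B: pose=(-4,-3,N) → sL=160/193, sR=32/29, mL=-1552/5597, mR=-3856/5597
sensor matrix S = [[80/17, 16/13], [160/193, 32/29]]; det S = 5160960/1236937
solve [mL_A; mL_B] = S·[w00; w01] and [mR_A; mR_B] = S·[w10; w11]:
  w00 = -1, w01 = 1/2, w10 = 1/2, w11 = -1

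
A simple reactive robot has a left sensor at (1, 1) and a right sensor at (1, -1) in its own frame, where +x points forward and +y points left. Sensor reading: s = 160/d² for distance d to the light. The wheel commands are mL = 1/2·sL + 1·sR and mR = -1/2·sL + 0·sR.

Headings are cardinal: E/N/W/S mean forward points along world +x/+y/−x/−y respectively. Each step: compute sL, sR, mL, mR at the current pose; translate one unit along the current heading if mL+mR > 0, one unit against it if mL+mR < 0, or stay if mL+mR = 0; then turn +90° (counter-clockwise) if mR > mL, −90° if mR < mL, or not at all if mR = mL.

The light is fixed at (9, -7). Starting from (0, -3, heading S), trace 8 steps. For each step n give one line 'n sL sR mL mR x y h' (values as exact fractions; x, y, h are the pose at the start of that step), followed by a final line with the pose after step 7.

n=0: pose=(0,-3,S); sL=160/73, sR=160/109; mL=20400/7957, mR=-80/73; mL+mR=160/109 → advance +1; mR−mL=-29120/7957 → turn -1·90°
n=1: pose=(0,-4,W); sL=20/13, sR=40/29; mL=810/377, mR=-10/13; mL+mR=40/29 → advance +1; mR−mL=-1100/377 → turn -1·90°
n=2: pose=(-1,-4,N); sL=160/137, sR=160/97; mL=29680/13289, mR=-80/137; mL+mR=160/97 → advance +1; mR−mL=-37440/13289 → turn -1·90°
n=3: pose=(-1,-3,E); sL=80/53, sR=16/9; mL=1208/477, mR=-40/53; mL+mR=16/9 → advance +1; mR−mL=-1568/477 → turn -1·90°
n=4: pose=(0,-3,S); sL=160/73, sR=160/109; mL=20400/7957, mR=-80/73; mL+mR=160/109 → advance +1; mR−mL=-29120/7957 → turn -1·90°
n=5: pose=(0,-4,W); sL=20/13, sR=40/29; mL=810/377, mR=-10/13; mL+mR=40/29 → advance +1; mR−mL=-1100/377 → turn -1·90°
n=6: pose=(-1,-4,N); sL=160/137, sR=160/97; mL=29680/13289, mR=-80/137; mL+mR=160/97 → advance +1; mR−mL=-37440/13289 → turn -1·90°
n=7: pose=(-1,-3,E); sL=80/53, sR=16/9; mL=1208/477, mR=-40/53; mL+mR=16/9 → advance +1; mR−mL=-1568/477 → turn -1·90°

0 160/73 160/109 20400/7957 -80/73 0 -3 S
1 20/13 40/29 810/377 -10/13 0 -4 W
2 160/137 160/97 29680/13289 -80/137 -1 -4 N
3 80/53 16/9 1208/477 -40/53 -1 -3 E
4 160/73 160/109 20400/7957 -80/73 0 -3 S
5 20/13 40/29 810/377 -10/13 0 -4 W
6 160/137 160/97 29680/13289 -80/137 -1 -4 N
7 80/53 16/9 1208/477 -40/53 -1 -3 E
final 0 -3 S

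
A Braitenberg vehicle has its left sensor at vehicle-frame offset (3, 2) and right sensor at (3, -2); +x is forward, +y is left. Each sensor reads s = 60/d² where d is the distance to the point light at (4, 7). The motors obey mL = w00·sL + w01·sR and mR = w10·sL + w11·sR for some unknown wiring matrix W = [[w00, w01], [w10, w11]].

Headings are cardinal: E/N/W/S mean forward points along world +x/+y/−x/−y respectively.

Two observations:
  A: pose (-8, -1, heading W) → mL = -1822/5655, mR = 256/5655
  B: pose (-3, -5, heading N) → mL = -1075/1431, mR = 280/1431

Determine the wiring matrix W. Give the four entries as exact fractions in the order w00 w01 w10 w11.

obs A: pose=(-8,-1,W) → sL=12/65, sR=20/87, mL=-1822/5655, mR=256/5655
obs B: pose=(-3,-5,N) → sL=10/27, sR=30/53, mL=-1075/1431, mR=280/1431
sensor matrix S = [[12/65, 20/87], [10/27, 30/53]]; det S = 31328/1618461
solve [mL_A; mL_B] = S·[w00; w01] and [mR_A; mR_B] = S·[w10; w11]:
  w00 = -1/2, w01 = -1, w10 = -1, w11 = 1

-1/2 -1 -1 1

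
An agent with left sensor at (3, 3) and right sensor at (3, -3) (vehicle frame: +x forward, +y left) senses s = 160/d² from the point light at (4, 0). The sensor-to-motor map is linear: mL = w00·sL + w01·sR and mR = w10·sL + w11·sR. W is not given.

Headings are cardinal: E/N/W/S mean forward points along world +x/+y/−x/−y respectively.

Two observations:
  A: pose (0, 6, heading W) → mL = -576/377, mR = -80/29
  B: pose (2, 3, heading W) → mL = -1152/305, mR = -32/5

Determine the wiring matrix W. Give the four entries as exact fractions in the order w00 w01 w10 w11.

-1 1 -1 0

obs A: pose=(0,6,W) → sL=80/29, sR=16/13, mL=-576/377, mR=-80/29
obs B: pose=(2,3,W) → sL=32/5, sR=160/61, mL=-1152/305, mR=-32/5
sensor matrix S = [[80/29, 16/13], [32/5, 160/61]]; det S = -73728/114985
solve [mL_A; mL_B] = S·[w00; w01] and [mR_A; mR_B] = S·[w10; w11]:
  w00 = -1, w01 = 1, w10 = -1, w11 = 0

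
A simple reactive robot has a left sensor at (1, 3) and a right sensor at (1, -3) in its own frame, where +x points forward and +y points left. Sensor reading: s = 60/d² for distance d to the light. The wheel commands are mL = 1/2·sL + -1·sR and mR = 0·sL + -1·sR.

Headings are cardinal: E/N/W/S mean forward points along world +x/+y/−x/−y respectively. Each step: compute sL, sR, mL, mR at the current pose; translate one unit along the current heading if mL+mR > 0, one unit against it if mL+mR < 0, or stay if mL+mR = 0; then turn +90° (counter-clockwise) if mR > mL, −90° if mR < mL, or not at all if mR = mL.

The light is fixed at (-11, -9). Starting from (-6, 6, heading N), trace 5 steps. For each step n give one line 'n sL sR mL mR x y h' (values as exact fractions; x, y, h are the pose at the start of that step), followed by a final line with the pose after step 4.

0 3/13 3/16 -15/208 -3/16 -6 6 N
1 12/65 60/157 -2958/10205 -60/157 -6 5 E
2 30/109 6/17 -399/1853 -6/17 -7 5 S
3 20/51 20/111 10/629 -20/111 -7 6 W
4 3/13 3/16 -15/208 -3/16 -6 6 N
final -6 5 E

n=0: pose=(-6,6,N); sL=3/13, sR=3/16; mL=-15/208, mR=-3/16; mL+mR=-27/104 → advance -1; mR−mL=-3/26 → turn -1·90°
n=1: pose=(-6,5,E); sL=12/65, sR=60/157; mL=-2958/10205, mR=-60/157; mL+mR=-6858/10205 → advance -1; mR−mL=-6/65 → turn -1·90°
n=2: pose=(-7,5,S); sL=30/109, sR=6/17; mL=-399/1853, mR=-6/17; mL+mR=-1053/1853 → advance -1; mR−mL=-15/109 → turn -1·90°
n=3: pose=(-7,6,W); sL=20/51, sR=20/111; mL=10/629, mR=-20/111; mL+mR=-310/1887 → advance -1; mR−mL=-10/51 → turn -1·90°
n=4: pose=(-6,6,N); sL=3/13, sR=3/16; mL=-15/208, mR=-3/16; mL+mR=-27/104 → advance -1; mR−mL=-3/26 → turn -1·90°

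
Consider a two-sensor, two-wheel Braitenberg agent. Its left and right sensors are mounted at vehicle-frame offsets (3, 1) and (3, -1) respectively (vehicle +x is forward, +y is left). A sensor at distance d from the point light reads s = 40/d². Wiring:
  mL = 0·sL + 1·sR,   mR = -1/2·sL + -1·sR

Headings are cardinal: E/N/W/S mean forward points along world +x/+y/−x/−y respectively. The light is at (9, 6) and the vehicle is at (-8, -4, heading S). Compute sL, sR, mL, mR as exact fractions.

8/85 40/493 40/493 -316/2465

left sensor world pos  = (-7, -7); dL² = 425
right sensor world pos = (-9, -7); dR² = 493
sL = 40/425 = 8/85
sR = 40/493 = 40/493
mL = 0·sL + 1·sR = 40/493
mR = -1/2·sL + -1·sR = -316/2465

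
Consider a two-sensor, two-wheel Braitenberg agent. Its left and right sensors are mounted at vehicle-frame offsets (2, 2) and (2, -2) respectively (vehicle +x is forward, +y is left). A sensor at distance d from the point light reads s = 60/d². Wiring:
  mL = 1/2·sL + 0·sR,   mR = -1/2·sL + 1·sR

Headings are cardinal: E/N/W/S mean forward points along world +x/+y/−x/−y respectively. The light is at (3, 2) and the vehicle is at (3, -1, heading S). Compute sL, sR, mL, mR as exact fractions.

60/29 60/29 30/29 30/29

left sensor world pos  = (5, -3); dL² = 29
right sensor world pos = (1, -3); dR² = 29
sL = 60/29 = 60/29
sR = 60/29 = 60/29
mL = 1/2·sL + 0·sR = 30/29
mR = -1/2·sL + 1·sR = 30/29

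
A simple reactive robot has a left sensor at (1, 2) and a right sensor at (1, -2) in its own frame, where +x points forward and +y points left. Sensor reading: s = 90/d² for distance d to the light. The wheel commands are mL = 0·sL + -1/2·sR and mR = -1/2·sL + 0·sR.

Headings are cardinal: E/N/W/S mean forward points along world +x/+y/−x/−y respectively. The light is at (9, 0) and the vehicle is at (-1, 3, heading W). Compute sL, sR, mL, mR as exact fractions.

45/61 45/73 -45/146 -45/122

left sensor world pos  = (-2, 1); dL² = 122
right sensor world pos = (-2, 5); dR² = 146
sL = 90/122 = 45/61
sR = 90/146 = 45/73
mL = 0·sL + -1/2·sR = -45/146
mR = -1/2·sL + 0·sR = -45/122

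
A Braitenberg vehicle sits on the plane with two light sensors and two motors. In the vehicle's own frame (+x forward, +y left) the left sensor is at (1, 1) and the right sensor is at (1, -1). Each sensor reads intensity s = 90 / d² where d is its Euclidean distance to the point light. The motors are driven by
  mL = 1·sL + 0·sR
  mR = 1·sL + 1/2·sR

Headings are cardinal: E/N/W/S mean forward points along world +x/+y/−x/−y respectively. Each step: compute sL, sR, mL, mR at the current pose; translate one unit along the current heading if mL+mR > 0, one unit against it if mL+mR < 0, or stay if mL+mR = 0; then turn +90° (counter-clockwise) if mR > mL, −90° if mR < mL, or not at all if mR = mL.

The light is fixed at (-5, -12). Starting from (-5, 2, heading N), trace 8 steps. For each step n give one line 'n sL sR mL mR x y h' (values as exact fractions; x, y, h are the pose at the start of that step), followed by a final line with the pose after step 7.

n=0: pose=(-5,2,N); sL=45/113, sR=45/113; mL=45/113, mR=135/226; mL+mR=225/226 → advance +1; mR−mL=45/226 → turn +1·90°
n=1: pose=(-5,3,W); sL=90/197, sR=90/257; mL=90/197, mR=31995/50629; mL+mR=55125/50629 → advance +1; mR−mL=45/257 → turn +1·90°
n=2: pose=(-6,3,S); sL=45/98, sR=9/20; mL=45/98, mR=1341/1960; mL+mR=2241/1960 → advance +1; mR−mL=9/40 → turn +1·90°
n=3: pose=(-6,2,E); sL=2/5, sR=90/169; mL=2/5, mR=563/845; mL+mR=901/845 → advance +1; mR−mL=45/169 → turn +1·90°
n=4: pose=(-5,2,N); sL=45/113, sR=45/113; mL=45/113, mR=135/226; mL+mR=225/226 → advance +1; mR−mL=45/226 → turn +1·90°
n=5: pose=(-5,3,W); sL=90/197, sR=90/257; mL=90/197, mR=31995/50629; mL+mR=55125/50629 → advance +1; mR−mL=45/257 → turn +1·90°
n=6: pose=(-6,3,S); sL=45/98, sR=9/20; mL=45/98, mR=1341/1960; mL+mR=2241/1960 → advance +1; mR−mL=9/40 → turn +1·90°
n=7: pose=(-6,2,E); sL=2/5, sR=90/169; mL=2/5, mR=563/845; mL+mR=901/845 → advance +1; mR−mL=45/169 → turn +1·90°

0 45/113 45/113 45/113 135/226 -5 2 N
1 90/197 90/257 90/197 31995/50629 -5 3 W
2 45/98 9/20 45/98 1341/1960 -6 3 S
3 2/5 90/169 2/5 563/845 -6 2 E
4 45/113 45/113 45/113 135/226 -5 2 N
5 90/197 90/257 90/197 31995/50629 -5 3 W
6 45/98 9/20 45/98 1341/1960 -6 3 S
7 2/5 90/169 2/5 563/845 -6 2 E
final -5 2 N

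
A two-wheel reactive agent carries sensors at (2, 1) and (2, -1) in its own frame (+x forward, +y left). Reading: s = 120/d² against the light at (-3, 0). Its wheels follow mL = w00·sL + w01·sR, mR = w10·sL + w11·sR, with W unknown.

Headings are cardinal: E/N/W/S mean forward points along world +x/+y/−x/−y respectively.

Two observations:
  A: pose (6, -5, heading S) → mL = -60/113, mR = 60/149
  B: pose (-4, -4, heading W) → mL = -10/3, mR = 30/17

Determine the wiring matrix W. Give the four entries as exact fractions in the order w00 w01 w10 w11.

0 -1/2 1/2 0

obs A: pose=(6,-5,S) → sL=120/149, sR=120/113, mL=-60/113, mR=60/149
obs B: pose=(-4,-4,W) → sL=60/17, sR=20/3, mL=-10/3, mR=30/17
sensor matrix S = [[120/149, 120/113], [60/17, 20/3]]; det S = 464000/286229
solve [mL_A; mL_B] = S·[w00; w01] and [mR_A; mR_B] = S·[w10; w11]:
  w00 = 0, w01 = -1/2, w10 = 1/2, w11 = 0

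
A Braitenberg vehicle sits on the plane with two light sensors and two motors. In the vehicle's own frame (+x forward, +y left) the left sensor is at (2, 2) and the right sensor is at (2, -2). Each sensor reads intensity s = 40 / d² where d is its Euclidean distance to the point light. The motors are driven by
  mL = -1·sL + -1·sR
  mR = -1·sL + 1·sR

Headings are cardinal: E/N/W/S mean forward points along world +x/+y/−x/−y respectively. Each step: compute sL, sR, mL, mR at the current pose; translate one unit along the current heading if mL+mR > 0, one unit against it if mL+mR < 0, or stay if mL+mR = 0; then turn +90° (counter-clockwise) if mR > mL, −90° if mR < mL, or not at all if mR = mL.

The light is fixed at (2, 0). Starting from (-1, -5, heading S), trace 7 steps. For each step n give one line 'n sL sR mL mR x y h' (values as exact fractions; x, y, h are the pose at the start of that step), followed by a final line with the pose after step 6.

n=0: pose=(-1,-5,S); sL=4/5, sR=20/37; mL=-248/185, mR=-48/185; mL+mR=-8/5 → advance -1; mR−mL=40/37 → turn +1·90°
n=1: pose=(-1,-4,E); sL=8, sR=40/37; mL=-336/37, mR=-256/37; mL+mR=-16 → advance -1; mR−mL=80/37 → turn +1·90°
n=2: pose=(-2,-4,N); sL=1, sR=5; mL=-6, mR=4; mL+mR=-2 → advance -1; mR−mL=10 → turn +1·90°
n=3: pose=(-2,-5,W); sL=8/17, sR=8/9; mL=-208/153, mR=64/153; mL+mR=-16/17 → advance -1; mR−mL=16/9 → turn +1·90°
n=4: pose=(-1,-5,S); sL=4/5, sR=20/37; mL=-248/185, mR=-48/185; mL+mR=-8/5 → advance -1; mR−mL=40/37 → turn +1·90°
n=5: pose=(-1,-4,E); sL=8, sR=40/37; mL=-336/37, mR=-256/37; mL+mR=-16 → advance -1; mR−mL=80/37 → turn +1·90°
n=6: pose=(-2,-4,N); sL=1, sR=5; mL=-6, mR=4; mL+mR=-2 → advance -1; mR−mL=10 → turn +1·90°

0 4/5 20/37 -248/185 -48/185 -1 -5 S
1 8 40/37 -336/37 -256/37 -1 -4 E
2 1 5 -6 4 -2 -4 N
3 8/17 8/9 -208/153 64/153 -2 -5 W
4 4/5 20/37 -248/185 -48/185 -1 -5 S
5 8 40/37 -336/37 -256/37 -1 -4 E
6 1 5 -6 4 -2 -4 N
final -2 -5 W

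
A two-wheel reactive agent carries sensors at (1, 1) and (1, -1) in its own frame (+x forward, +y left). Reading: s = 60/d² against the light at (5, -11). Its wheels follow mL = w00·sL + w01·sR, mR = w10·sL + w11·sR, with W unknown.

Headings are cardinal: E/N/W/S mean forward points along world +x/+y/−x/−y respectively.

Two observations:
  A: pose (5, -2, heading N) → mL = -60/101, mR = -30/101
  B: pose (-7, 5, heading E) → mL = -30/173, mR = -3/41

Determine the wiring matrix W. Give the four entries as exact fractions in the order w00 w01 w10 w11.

obs A: pose=(5,-2,N) → sL=60/101, sR=60/101, mL=-60/101, mR=-30/101
obs B: pose=(-7,5,E) → sL=6/41, sR=30/173, mL=-30/173, mR=-3/41
sensor matrix S = [[60/101, 60/101], [6/41, 30/173]]; det S = 11520/716393
solve [mL_A; mL_B] = S·[w00; w01] and [mR_A; mR_B] = S·[w10; w11]:
  w00 = 0, w01 = -1, w10 = -1/2, w11 = 0

0 -1 -1/2 0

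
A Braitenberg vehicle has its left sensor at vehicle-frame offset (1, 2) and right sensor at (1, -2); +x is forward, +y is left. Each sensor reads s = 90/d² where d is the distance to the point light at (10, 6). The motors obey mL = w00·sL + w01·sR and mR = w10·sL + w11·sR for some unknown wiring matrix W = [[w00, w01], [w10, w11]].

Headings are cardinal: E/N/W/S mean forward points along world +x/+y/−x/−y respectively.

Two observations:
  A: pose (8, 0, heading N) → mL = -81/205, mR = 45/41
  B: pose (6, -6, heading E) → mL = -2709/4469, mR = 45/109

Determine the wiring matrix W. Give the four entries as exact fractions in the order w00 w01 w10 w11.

obs A: pose=(8,0,N) → sL=90/41, sR=18/5, mL=-81/205, mR=45/41
obs B: pose=(6,-6,E) → sL=90/109, sR=18/41, mL=-2709/4469, mR=45/109
sensor matrix S = [[90/41, 18/5], [90/109, 18/41]]; det S = -368064/183229
solve [mL_A; mL_B] = S·[w00; w01] and [mR_A; mR_B] = S·[w10; w11]:
  w00 = -1, w01 = 1/2, w10 = 1/2, w11 = 0

-1 1/2 1/2 0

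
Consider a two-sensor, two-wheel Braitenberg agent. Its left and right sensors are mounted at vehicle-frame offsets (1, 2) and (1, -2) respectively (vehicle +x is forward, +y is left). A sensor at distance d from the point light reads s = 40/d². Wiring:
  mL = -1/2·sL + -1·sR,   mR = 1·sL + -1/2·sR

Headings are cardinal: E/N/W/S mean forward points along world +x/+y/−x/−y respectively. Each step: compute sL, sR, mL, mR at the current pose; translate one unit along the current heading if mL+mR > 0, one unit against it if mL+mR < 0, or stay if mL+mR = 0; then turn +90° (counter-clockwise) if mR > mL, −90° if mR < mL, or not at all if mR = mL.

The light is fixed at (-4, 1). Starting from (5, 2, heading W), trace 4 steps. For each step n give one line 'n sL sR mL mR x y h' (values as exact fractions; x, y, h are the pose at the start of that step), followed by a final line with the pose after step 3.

0 8/13 40/73 -812/949 324/949 5 2 W
1 5/18 5/8 -55/72 -5/144 6 2 S
2 40/137 40/121 -7900/16577 2100/16577 6 3 E
3 20/29 4/13 -246/377 202/377 5 3 N
final 5 2 W

n=0: pose=(5,2,W); sL=8/13, sR=40/73; mL=-812/949, mR=324/949; mL+mR=-488/949 → advance -1; mR−mL=1136/949 → turn +1·90°
n=1: pose=(6,2,S); sL=5/18, sR=5/8; mL=-55/72, mR=-5/144; mL+mR=-115/144 → advance -1; mR−mL=35/48 → turn +1·90°
n=2: pose=(6,3,E); sL=40/137, sR=40/121; mL=-7900/16577, mR=2100/16577; mL+mR=-5800/16577 → advance -1; mR−mL=10000/16577 → turn +1·90°
n=3: pose=(5,3,N); sL=20/29, sR=4/13; mL=-246/377, mR=202/377; mL+mR=-44/377 → advance -1; mR−mL=448/377 → turn +1·90°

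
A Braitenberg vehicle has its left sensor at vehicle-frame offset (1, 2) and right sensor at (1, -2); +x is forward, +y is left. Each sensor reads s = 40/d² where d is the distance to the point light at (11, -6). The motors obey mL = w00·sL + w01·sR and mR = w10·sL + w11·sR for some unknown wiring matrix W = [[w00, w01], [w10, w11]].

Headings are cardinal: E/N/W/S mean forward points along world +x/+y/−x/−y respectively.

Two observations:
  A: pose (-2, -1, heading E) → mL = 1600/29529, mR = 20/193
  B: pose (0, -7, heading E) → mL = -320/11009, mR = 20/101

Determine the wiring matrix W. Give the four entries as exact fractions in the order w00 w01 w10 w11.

obs A: pose=(-2,-1,E) → sL=40/193, sR=40/153, mL=1600/29529, mR=20/193
obs B: pose=(0,-7,E) → sL=40/101, sR=40/109, mL=-320/11009, mR=20/101
sensor matrix S = [[40/193, 40/153], [40/101, 40/109]]; det S = -8934400/325084761
solve [mL_A; mL_B] = S·[w00; w01] and [mR_A; mR_B] = S·[w10; w11]:
  w00 = -1, w01 = 1, w10 = 1/2, w11 = 0

-1 1 1/2 0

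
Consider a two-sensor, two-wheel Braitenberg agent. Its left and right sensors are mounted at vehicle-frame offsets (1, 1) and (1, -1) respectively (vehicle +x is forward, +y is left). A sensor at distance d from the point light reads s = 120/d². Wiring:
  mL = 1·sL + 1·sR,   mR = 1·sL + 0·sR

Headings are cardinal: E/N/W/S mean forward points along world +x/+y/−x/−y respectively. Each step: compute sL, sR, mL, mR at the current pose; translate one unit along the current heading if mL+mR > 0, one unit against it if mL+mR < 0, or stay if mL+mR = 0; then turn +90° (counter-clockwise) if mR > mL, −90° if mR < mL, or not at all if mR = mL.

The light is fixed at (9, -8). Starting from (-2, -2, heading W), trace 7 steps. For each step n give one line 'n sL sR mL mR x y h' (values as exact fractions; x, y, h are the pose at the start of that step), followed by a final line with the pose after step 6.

n=0: pose=(-2,-2,W); sL=120/169, sR=120/193; mL=43440/32617, mR=120/169; mL+mR=66600/32617 → advance +1; mR−mL=-120/193 → turn -1·90°
n=1: pose=(-3,-2,N); sL=60/109, sR=12/17; mL=2328/1853, mR=60/109; mL+mR=3348/1853 → advance +1; mR−mL=-12/17 → turn -1·90°
n=2: pose=(-3,-1,E); sL=24/37, sR=120/157; mL=8208/5809, mR=24/37; mL+mR=11976/5809 → advance +1; mR−mL=-120/157 → turn -1·90°
n=3: pose=(-2,-1,S); sL=15/17, sR=2/3; mL=79/51, mR=15/17; mL+mR=124/51 → advance +1; mR−mL=-2/3 → turn -1·90°
n=4: pose=(-2,-2,W); sL=120/169, sR=120/193; mL=43440/32617, mR=120/169; mL+mR=66600/32617 → advance +1; mR−mL=-120/193 → turn -1·90°
n=5: pose=(-3,-2,N); sL=60/109, sR=12/17; mL=2328/1853, mR=60/109; mL+mR=3348/1853 → advance +1; mR−mL=-12/17 → turn -1·90°
n=6: pose=(-3,-1,E); sL=24/37, sR=120/157; mL=8208/5809, mR=24/37; mL+mR=11976/5809 → advance +1; mR−mL=-120/157 → turn -1·90°

0 120/169 120/193 43440/32617 120/169 -2 -2 W
1 60/109 12/17 2328/1853 60/109 -3 -2 N
2 24/37 120/157 8208/5809 24/37 -3 -1 E
3 15/17 2/3 79/51 15/17 -2 -1 S
4 120/169 120/193 43440/32617 120/169 -2 -2 W
5 60/109 12/17 2328/1853 60/109 -3 -2 N
6 24/37 120/157 8208/5809 24/37 -3 -1 E
final -2 -1 S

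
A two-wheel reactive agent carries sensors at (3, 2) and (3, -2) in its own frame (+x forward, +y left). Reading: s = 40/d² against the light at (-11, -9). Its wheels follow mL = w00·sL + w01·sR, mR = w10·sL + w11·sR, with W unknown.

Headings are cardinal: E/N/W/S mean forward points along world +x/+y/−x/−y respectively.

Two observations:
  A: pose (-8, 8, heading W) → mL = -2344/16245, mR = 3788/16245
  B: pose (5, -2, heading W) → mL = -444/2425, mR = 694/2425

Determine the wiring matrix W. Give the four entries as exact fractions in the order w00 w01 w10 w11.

obs A: pose=(-8,8,W) → sL=8/45, sR=40/361, mL=-2344/16245, mR=3788/16245
obs B: pose=(5,-2,W) → sL=20/97, sR=4/25, mL=-444/2425, mR=694/2425
sensor matrix S = [[8/45, 40/361], [20/97, 4/25]]; det S = 220544/39394125
solve [mL_A; mL_B] = S·[w00; w01] and [mR_A; mR_B] = S·[w10; w11]:
  w00 = -1/2, w01 = -1/2, w10 = 1, w11 = 1/2

-1/2 -1/2 1 1/2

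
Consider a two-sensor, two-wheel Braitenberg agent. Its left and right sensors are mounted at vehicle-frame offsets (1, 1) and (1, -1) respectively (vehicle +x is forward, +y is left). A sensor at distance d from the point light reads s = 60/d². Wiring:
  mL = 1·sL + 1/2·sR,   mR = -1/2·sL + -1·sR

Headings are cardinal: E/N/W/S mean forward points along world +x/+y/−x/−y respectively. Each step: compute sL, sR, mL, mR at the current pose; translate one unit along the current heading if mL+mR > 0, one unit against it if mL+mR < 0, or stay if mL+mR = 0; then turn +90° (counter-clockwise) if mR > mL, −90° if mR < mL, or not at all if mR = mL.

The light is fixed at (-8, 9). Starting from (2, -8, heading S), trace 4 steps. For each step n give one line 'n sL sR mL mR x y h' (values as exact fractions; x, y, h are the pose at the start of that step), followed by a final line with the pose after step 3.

n=0: pose=(2,-8,S); sL=12/89, sR=4/27; mL=502/2403, mR=-518/2403; mL+mR=-16/2403 → advance -1; mR−mL=-340/801 → turn -1·90°
n=1: pose=(2,-7,W); sL=6/37, sR=10/51; mL=491/1887, mR=-523/1887; mL+mR=-32/1887 → advance -1; mR−mL=-338/629 → turn -1·90°
n=2: pose=(3,-7,N); sL=12/65, sR=20/123; mL=2126/7995, mR=-2038/7995; mL+mR=88/7995 → advance +1; mR−mL=-1388/2665 → turn -1·90°
n=3: pose=(3,-6,E); sL=3/17, sR=3/20; mL=171/680, mR=-81/340; mL+mR=9/680 → advance +1; mR−mL=-333/680 → turn -1·90°

0 12/89 4/27 502/2403 -518/2403 2 -8 S
1 6/37 10/51 491/1887 -523/1887 2 -7 W
2 12/65 20/123 2126/7995 -2038/7995 3 -7 N
3 3/17 3/20 171/680 -81/340 3 -6 E
final 4 -6 S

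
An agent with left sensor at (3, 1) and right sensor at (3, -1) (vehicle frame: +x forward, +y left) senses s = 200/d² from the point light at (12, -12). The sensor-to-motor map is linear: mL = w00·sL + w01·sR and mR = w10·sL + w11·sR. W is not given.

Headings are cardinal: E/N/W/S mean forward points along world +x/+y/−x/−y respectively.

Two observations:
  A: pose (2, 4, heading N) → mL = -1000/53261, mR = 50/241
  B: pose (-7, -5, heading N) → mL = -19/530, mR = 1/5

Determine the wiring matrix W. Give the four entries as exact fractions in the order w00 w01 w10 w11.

1/2 -1/2 1/2 0

obs A: pose=(2,4,N) → sL=100/241, sR=100/221, mL=-1000/53261, mR=50/241
obs B: pose=(-7,-5,N) → sL=2/5, sR=25/53, mL=-19/530, mR=1/5
sensor matrix S = [[100/241, 100/221], [2/5, 25/53]]; det S = 41580/2822833
solve [mL_A; mL_B] = S·[w00; w01] and [mR_A; mR_B] = S·[w10; w11]:
  w00 = 1/2, w01 = -1/2, w10 = 1/2, w11 = 0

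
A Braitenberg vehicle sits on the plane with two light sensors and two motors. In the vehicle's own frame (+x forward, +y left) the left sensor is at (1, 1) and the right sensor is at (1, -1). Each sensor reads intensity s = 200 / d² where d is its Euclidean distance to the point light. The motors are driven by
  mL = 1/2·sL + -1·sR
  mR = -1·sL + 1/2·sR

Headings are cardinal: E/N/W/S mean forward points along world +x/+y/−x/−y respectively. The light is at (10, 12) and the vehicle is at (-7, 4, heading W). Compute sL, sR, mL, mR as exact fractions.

left sensor world pos  = (-8, 3); dL² = 405
right sensor world pos = (-8, 5); dR² = 373
sL = 200/405 = 40/81
sR = 200/373 = 200/373
mL = 1/2·sL + -1·sR = -8740/30213
mR = -1·sL + 1/2·sR = -6820/30213

40/81 200/373 -8740/30213 -6820/30213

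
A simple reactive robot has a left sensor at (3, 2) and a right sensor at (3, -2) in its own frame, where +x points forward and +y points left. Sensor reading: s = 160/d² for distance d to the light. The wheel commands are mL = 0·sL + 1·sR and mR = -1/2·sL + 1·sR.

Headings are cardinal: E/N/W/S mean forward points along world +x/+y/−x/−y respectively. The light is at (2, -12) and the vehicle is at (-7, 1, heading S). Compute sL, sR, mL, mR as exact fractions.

160/149 160/221 160/221 6160/32929

left sensor world pos  = (-5, -2); dL² = 149
right sensor world pos = (-9, -2); dR² = 221
sL = 160/149 = 160/149
sR = 160/221 = 160/221
mL = 0·sL + 1·sR = 160/221
mR = -1/2·sL + 1·sR = 6160/32929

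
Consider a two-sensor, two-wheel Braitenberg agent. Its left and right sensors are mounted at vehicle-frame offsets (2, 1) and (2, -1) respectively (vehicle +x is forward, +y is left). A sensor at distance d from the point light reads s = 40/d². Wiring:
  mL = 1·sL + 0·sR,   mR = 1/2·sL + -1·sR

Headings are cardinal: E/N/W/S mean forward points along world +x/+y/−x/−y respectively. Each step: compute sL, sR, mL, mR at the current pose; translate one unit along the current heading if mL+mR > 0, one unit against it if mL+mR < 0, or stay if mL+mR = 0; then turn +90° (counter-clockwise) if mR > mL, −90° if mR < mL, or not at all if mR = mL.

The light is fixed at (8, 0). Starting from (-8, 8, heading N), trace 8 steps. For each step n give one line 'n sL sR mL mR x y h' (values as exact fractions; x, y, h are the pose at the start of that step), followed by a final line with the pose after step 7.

0 40/389 8/65 40/389 -1812/25285 -8 8 N
1 5/37 2/13 5/37 -83/962 -8 9 E
2 8/49 8/61 8/49 -148/2989 -7 9 S
3 20/169 4/37 20/169 -306/6253 -7 8 W
4 40/389 8/65 40/389 -1812/25285 -8 8 N
5 5/37 2/13 5/37 -83/962 -8 9 E
6 8/49 8/61 8/49 -148/2989 -7 9 S
7 20/169 4/37 20/169 -306/6253 -7 8 W
final -8 8 N

n=0: pose=(-8,8,N); sL=40/389, sR=8/65; mL=40/389, mR=-1812/25285; mL+mR=788/25285 → advance +1; mR−mL=-4412/25285 → turn -1·90°
n=1: pose=(-8,9,E); sL=5/37, sR=2/13; mL=5/37, mR=-83/962; mL+mR=47/962 → advance +1; mR−mL=-213/962 → turn -1·90°
n=2: pose=(-7,9,S); sL=8/49, sR=8/61; mL=8/49, mR=-148/2989; mL+mR=340/2989 → advance +1; mR−mL=-636/2989 → turn -1·90°
n=3: pose=(-7,8,W); sL=20/169, sR=4/37; mL=20/169, mR=-306/6253; mL+mR=434/6253 → advance +1; mR−mL=-1046/6253 → turn -1·90°
n=4: pose=(-8,8,N); sL=40/389, sR=8/65; mL=40/389, mR=-1812/25285; mL+mR=788/25285 → advance +1; mR−mL=-4412/25285 → turn -1·90°
n=5: pose=(-8,9,E); sL=5/37, sR=2/13; mL=5/37, mR=-83/962; mL+mR=47/962 → advance +1; mR−mL=-213/962 → turn -1·90°
n=6: pose=(-7,9,S); sL=8/49, sR=8/61; mL=8/49, mR=-148/2989; mL+mR=340/2989 → advance +1; mR−mL=-636/2989 → turn -1·90°
n=7: pose=(-7,8,W); sL=20/169, sR=4/37; mL=20/169, mR=-306/6253; mL+mR=434/6253 → advance +1; mR−mL=-1046/6253 → turn -1·90°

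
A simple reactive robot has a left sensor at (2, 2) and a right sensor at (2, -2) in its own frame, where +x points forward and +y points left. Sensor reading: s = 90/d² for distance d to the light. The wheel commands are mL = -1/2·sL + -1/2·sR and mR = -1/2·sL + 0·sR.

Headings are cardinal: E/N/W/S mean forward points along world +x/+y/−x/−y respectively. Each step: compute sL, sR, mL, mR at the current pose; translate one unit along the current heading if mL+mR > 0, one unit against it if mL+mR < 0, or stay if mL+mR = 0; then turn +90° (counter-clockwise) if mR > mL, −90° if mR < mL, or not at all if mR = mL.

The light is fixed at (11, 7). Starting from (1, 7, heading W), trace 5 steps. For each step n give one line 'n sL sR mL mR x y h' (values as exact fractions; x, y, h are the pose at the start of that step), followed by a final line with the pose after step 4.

n=0: pose=(1,7,W); sL=45/74, sR=45/74; mL=-45/74, mR=-45/148; mL+mR=-135/148 → advance -1; mR−mL=45/148 → turn +1·90°
n=1: pose=(2,7,S); sL=90/53, sR=18/25; mL=-1602/1325, mR=-45/53; mL+mR=-2727/1325 → advance -1; mR−mL=9/25 → turn +1·90°
n=2: pose=(2,8,E); sL=45/29, sR=9/5; mL=-243/145, mR=-45/58; mL+mR=-711/290 → advance -1; mR−mL=9/10 → turn +1·90°
n=3: pose=(1,8,N); sL=10/17, sR=90/73; mL=-1130/1241, mR=-5/17; mL+mR=-1495/1241 → advance -1; mR−mL=45/73 → turn +1·90°
n=4: pose=(1,7,W); sL=45/74, sR=45/74; mL=-45/74, mR=-45/148; mL+mR=-135/148 → advance -1; mR−mL=45/148 → turn +1·90°

0 45/74 45/74 -45/74 -45/148 1 7 W
1 90/53 18/25 -1602/1325 -45/53 2 7 S
2 45/29 9/5 -243/145 -45/58 2 8 E
3 10/17 90/73 -1130/1241 -5/17 1 8 N
4 45/74 45/74 -45/74 -45/148 1 7 W
final 2 7 S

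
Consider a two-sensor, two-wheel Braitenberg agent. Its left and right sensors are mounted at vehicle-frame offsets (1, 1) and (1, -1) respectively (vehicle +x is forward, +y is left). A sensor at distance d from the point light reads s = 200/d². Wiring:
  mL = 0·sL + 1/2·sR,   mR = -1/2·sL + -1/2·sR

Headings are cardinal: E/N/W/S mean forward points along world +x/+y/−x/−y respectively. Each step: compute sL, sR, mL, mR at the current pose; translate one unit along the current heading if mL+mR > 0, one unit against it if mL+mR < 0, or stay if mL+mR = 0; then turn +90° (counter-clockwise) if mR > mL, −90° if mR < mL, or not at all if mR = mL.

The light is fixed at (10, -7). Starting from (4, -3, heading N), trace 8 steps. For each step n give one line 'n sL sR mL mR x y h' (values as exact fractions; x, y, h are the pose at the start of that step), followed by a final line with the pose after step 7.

0 100/37 4 2 -124/37 4 -3 N
1 200/41 200/29 100/29 -7000/1189 4 -4 E
2 5 50/17 25/17 -135/34 3 -4 S
3 200/73 200/89 100/89 -16200/6497 3 -3 W
4 100/37 4 2 -124/37 4 -3 N
5 200/41 200/29 100/29 -7000/1189 4 -4 E
6 5 50/17 25/17 -135/34 3 -4 S
7 200/73 200/89 100/89 -16200/6497 3 -3 W
final 4 -3 N

n=0: pose=(4,-3,N); sL=100/37, sR=4; mL=2, mR=-124/37; mL+mR=-50/37 → advance -1; mR−mL=-198/37 → turn -1·90°
n=1: pose=(4,-4,E); sL=200/41, sR=200/29; mL=100/29, mR=-7000/1189; mL+mR=-100/41 → advance -1; mR−mL=-11100/1189 → turn -1·90°
n=2: pose=(3,-4,S); sL=5, sR=50/17; mL=25/17, mR=-135/34; mL+mR=-5/2 → advance -1; mR−mL=-185/34 → turn -1·90°
n=3: pose=(3,-3,W); sL=200/73, sR=200/89; mL=100/89, mR=-16200/6497; mL+mR=-100/73 → advance -1; mR−mL=-23500/6497 → turn -1·90°
n=4: pose=(4,-3,N); sL=100/37, sR=4; mL=2, mR=-124/37; mL+mR=-50/37 → advance -1; mR−mL=-198/37 → turn -1·90°
n=5: pose=(4,-4,E); sL=200/41, sR=200/29; mL=100/29, mR=-7000/1189; mL+mR=-100/41 → advance -1; mR−mL=-11100/1189 → turn -1·90°
n=6: pose=(3,-4,S); sL=5, sR=50/17; mL=25/17, mR=-135/34; mL+mR=-5/2 → advance -1; mR−mL=-185/34 → turn -1·90°
n=7: pose=(3,-3,W); sL=200/73, sR=200/89; mL=100/89, mR=-16200/6497; mL+mR=-100/73 → advance -1; mR−mL=-23500/6497 → turn -1·90°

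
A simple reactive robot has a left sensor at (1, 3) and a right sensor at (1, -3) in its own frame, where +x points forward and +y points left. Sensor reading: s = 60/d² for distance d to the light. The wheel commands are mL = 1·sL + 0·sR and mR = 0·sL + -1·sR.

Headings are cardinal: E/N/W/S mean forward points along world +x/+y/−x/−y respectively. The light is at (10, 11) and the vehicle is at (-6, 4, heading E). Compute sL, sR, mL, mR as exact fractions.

left sensor world pos  = (-5, 7); dL² = 241
right sensor world pos = (-5, 1); dR² = 325
sL = 60/241 = 60/241
sR = 60/325 = 12/65
mL = 1·sL + 0·sR = 60/241
mR = 0·sL + -1·sR = -12/65

60/241 12/65 60/241 -12/65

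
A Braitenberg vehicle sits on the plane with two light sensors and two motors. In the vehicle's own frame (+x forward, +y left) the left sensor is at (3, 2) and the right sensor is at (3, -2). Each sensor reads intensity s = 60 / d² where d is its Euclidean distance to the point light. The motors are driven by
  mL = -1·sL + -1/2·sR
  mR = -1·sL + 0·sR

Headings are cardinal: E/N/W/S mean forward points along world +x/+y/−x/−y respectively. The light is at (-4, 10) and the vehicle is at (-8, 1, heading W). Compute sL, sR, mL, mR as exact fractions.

left sensor world pos  = (-11, -1); dL² = 170
right sensor world pos = (-11, 3); dR² = 98
sL = 60/170 = 6/17
sR = 60/98 = 30/49
mL = -1·sL + -1/2·sR = -549/833
mR = -1·sL + 0·sR = -6/17

6/17 30/49 -549/833 -6/17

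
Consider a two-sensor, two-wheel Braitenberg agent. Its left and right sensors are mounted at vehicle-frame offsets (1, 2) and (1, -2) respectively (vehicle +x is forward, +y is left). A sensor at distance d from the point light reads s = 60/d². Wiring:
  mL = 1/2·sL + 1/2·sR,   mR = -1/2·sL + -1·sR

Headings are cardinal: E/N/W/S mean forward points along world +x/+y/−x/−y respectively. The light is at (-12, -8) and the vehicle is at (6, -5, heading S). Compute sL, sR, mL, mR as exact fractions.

left sensor world pos  = (8, -6); dL² = 404
right sensor world pos = (4, -6); dR² = 260
sL = 60/404 = 15/101
sR = 60/260 = 3/13
mL = 1/2·sL + 1/2·sR = 249/1313
mR = -1/2·sL + -1·sR = -801/2626

15/101 3/13 249/1313 -801/2626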